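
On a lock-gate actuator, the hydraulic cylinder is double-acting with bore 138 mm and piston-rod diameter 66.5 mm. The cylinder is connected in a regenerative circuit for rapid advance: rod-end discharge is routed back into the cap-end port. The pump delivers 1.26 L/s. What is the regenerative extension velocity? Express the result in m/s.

In regeneration the rod-end outflow joins the pump flow into the cap end, so the net volume the pump must supply per unit advance equals the rod cross-section area.
Rod cross-section A_rod = π/4 × (66.5 mm)² = 3473 mm^2
v = Q_pump / A_rod

v ≈ 0.363 m/s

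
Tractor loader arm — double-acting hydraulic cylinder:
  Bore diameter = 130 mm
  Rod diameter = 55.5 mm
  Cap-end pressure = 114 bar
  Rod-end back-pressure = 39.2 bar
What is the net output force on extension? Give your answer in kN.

F ≈ 109 kN

Cap-side area A_cap = π/4 × (130 mm)² = 13270 mm^2
Rod-side annular area A_ann = π/4 × (130² − 55.5²) = 10850 mm^2
Net thrust = P_cap·A_cap − P_rod·A_ann = 151.3 kN − 42.55 kN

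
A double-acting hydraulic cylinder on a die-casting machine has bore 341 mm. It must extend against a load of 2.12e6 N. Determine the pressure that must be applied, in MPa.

Cap-side area A_cap = π/4 × (341 mm)² = 91330 mm^2
P = F / A = 2.12e6 N / A

P ≈ 23.2 MPa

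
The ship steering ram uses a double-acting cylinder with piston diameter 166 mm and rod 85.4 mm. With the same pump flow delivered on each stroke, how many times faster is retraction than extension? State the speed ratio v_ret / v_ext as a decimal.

v_ret/v_ext ≈ 1.36

Cap-side area A_cap = π/4 × (166 mm)² = 21640 mm^2
Rod-side annular area A_ann = π/4 × (166² − 85.4²) = 15910 mm^2
For equal Q, v ∝ 1/A, so v_ret/v_ext = A_cap/A_ann.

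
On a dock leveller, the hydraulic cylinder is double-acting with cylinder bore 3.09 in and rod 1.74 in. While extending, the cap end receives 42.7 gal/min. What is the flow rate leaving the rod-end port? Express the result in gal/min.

Q_out ≈ 29.2 gal/min

Cap-side area A_cap = π/4 × (3.09 in)² = 7.499 in^2
Rod-side annular area A_ann = π/4 × (3.09² − 1.74²) = 5.121 in^2
Piston speed v = Q_in/A_cap; rod-end outflow Q_out = v × A_ann = Q_in × A_ann/A_cap.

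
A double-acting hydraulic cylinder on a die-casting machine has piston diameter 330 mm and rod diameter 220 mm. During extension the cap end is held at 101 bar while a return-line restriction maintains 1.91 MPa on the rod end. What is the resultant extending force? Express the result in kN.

Cap-side area A_cap = π/4 × (330 mm)² = 85530 mm^2
Rod-side annular area A_ann = π/4 × (330² − 220²) = 47520 mm^2
Net thrust = P_cap·A_cap − P_rod·A_ann = 863.9 kN − 90.76 kN

F ≈ 773 kN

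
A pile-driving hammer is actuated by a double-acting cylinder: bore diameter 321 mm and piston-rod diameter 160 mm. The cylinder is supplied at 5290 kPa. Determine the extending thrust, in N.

F ≈ 4.28e5 N

Cap-side area A_cap = π/4 × (321 mm)² = 80930 mm^2
F = P × A_cap = 5290 kPa × A_cap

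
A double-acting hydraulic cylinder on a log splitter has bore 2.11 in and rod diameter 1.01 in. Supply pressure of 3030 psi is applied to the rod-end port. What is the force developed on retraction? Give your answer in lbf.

F ≈ 8170 lbf

Rod-side annular area A_ann = π/4 × (2.11² − 1.01²) = 2.695 in^2
On retraction the pressure acts on the annular area (bore minus rod).
F = P × A_ann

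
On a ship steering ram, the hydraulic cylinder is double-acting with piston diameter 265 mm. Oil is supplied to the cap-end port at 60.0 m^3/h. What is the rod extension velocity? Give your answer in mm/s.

Cap-side area A_cap = π/4 × (265 mm)² = 55150 mm^2
v = Q / A

v ≈ 302 mm/s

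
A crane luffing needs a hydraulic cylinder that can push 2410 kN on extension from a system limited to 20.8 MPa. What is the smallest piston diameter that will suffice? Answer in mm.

Extension force acts on the full piston face: F = P × (π/4)D².
D = √(4F / (πP)) = √(4 × 2410 kN / (π × 20.8 MPa))

D ≈ 384 mm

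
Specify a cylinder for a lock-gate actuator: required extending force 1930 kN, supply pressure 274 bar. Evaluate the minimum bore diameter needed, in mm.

Extension force acts on the full piston face: F = P × (π/4)D².
D = √(4F / (πP)) = √(4 × 1930 kN / (π × 274 bar))

D ≈ 299 mm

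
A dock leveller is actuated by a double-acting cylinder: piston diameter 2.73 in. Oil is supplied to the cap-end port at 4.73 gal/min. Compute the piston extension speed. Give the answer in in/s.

Cap-side area A_cap = π/4 × (2.73 in)² = 5.853 in^2
v = Q / A

v ≈ 3.11 in/s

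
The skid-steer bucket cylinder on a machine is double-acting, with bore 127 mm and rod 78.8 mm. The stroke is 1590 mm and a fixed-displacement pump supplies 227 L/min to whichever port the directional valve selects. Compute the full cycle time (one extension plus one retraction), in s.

Cap-side area A_cap = π/4 × (127 mm)² = 12670 mm^2
Rod-side annular area A_ann = π/4 × (127² − 78.8²) = 7791 mm^2
t_ext = A_cap·L/Q = 5.324 s
t_ret = A_ann·L/Q = 3.274 s
t_cycle = t_ext + t_ret

t ≈ 8.60 s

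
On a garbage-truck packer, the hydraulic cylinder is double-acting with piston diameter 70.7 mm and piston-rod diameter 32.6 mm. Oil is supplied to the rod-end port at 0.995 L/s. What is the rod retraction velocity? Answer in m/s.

Rod-side annular area A_ann = π/4 × (70.7² − 32.6²) = 3091 mm^2
Flow into the rod-end port fills the annular volume.
v = Q / A

v ≈ 0.322 m/s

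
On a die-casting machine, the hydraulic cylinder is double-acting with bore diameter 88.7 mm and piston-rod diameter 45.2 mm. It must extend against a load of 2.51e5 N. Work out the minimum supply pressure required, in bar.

P ≈ 406 bar

Cap-side area A_cap = π/4 × (88.7 mm)² = 6179 mm^2
P = F / A = 2.51e5 N / A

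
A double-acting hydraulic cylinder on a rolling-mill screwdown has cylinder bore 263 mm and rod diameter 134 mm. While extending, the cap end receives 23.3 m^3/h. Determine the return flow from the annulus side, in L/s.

Q_out ≈ 4.79 L/s

Cap-side area A_cap = π/4 × (263 mm)² = 54330 mm^2
Rod-side annular area A_ann = π/4 × (263² − 134²) = 40220 mm^2
Piston speed v = Q_in/A_cap; rod-end outflow Q_out = v × A_ann = Q_in × A_ann/A_cap.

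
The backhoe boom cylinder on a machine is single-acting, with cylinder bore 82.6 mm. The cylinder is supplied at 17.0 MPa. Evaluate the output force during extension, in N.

Cap-side area A_cap = π/4 × (82.6 mm)² = 5359 mm^2
F = P × A_cap = 17.0 MPa × A_cap

F ≈ 91100 N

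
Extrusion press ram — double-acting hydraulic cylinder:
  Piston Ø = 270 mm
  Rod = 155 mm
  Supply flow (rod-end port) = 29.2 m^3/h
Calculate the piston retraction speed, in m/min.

Rod-side annular area A_ann = π/4 × (270² − 155²) = 38390 mm^2
Flow into the rod-end port fills the annular volume.
v = Q / A

v ≈ 12.7 m/min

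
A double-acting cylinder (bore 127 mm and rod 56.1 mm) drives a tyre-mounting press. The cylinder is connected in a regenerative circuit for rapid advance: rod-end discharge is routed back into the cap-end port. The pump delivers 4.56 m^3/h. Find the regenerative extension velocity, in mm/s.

v ≈ 512 mm/s

In regeneration the rod-end outflow joins the pump flow into the cap end, so the net volume the pump must supply per unit advance equals the rod cross-section area.
Rod cross-section A_rod = π/4 × (56.1 mm)² = 2472 mm^2
v = Q_pump / A_rod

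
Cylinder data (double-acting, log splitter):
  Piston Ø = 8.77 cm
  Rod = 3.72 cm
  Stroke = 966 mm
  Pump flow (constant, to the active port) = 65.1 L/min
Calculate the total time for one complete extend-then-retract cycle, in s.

t ≈ 9.79 s

Cap-side area A_cap = π/4 × (8.77 cm)² = 60.41 cm^2
Rod-side annular area A_ann = π/4 × (8.77² − 3.72²) = 49.54 cm^2
t_ext = A_cap·L/Q = 5.378 s
t_ret = A_ann·L/Q = 4.411 s
t_cycle = t_ext + t_ret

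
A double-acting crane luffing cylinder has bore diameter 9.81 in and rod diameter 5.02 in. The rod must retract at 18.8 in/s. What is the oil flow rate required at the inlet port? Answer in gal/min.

Q ≈ 272 gal/min

Rod-side annular area A_ann = π/4 × (9.81² − 5.02²) = 55.79 in^2
Q = A × v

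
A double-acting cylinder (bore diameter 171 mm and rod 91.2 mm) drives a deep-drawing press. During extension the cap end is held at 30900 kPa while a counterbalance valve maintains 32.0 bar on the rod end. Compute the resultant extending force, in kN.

Cap-side area A_cap = π/4 × (171 mm)² = 22970 mm^2
Rod-side annular area A_ann = π/4 × (171² − 91.2²) = 16430 mm^2
Net thrust = P_cap·A_cap − P_rod·A_ann = 709.6 kN − 52.59 kN

F ≈ 657 kN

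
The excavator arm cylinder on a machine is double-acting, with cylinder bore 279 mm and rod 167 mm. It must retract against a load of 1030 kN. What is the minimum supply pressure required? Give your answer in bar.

P ≈ 263 bar

Rod-side annular area A_ann = π/4 × (279² − 167²) = 39230 mm^2
Retraction: pressure acts on the annular area.
P = F / A = 1030 kN / A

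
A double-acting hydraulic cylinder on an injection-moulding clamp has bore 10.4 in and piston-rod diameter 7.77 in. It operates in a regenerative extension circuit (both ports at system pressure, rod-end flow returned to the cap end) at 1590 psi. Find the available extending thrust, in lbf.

F ≈ 75400 lbf

With equal pressure on both faces, forces on the annular region cancel; the net push is pressure × rod cross-section.
Rod cross-section A_rod = π/4 × (7.77 in)² = 47.42 in^2
F = P × A_rod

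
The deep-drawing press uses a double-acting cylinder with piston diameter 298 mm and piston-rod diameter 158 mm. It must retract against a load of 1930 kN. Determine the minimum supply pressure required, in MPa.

Rod-side annular area A_ann = π/4 × (298² − 158²) = 50140 mm^2
Retraction: pressure acts on the annular area.
P = F / A = 1930 kN / A

P ≈ 38.5 MPa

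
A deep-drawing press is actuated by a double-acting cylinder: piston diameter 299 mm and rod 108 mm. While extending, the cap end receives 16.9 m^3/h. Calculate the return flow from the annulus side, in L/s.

Q_out ≈ 4.08 L/s

Cap-side area A_cap = π/4 × (299 mm)² = 70220 mm^2
Rod-side annular area A_ann = π/4 × (299² − 108²) = 61050 mm^2
Piston speed v = Q_in/A_cap; rod-end outflow Q_out = v × A_ann = Q_in × A_ann/A_cap.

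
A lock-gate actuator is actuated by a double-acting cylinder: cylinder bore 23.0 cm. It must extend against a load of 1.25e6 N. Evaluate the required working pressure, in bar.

P ≈ 301 bar

Cap-side area A_cap = π/4 × (23.0 cm)² = 415.5 cm^2
P = F / A = 1.25e6 N / A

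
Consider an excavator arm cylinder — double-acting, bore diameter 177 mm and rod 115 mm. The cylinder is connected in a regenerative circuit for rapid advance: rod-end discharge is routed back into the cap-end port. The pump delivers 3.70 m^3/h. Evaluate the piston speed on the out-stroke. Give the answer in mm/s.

In regeneration the rod-end outflow joins the pump flow into the cap end, so the net volume the pump must supply per unit advance equals the rod cross-section area.
Rod cross-section A_rod = π/4 × (115 mm)² = 10390 mm^2
v = Q_pump / A_rod

v ≈ 98.9 mm/s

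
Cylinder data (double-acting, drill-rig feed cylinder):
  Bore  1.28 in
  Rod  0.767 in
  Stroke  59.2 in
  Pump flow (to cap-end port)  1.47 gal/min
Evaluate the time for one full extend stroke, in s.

t ≈ 13.5 s

Cap-side area A_cap = π/4 × (1.28 in)² = 1.287 in^2
Swept volume V = A × L; t = V / Q = A·L / Q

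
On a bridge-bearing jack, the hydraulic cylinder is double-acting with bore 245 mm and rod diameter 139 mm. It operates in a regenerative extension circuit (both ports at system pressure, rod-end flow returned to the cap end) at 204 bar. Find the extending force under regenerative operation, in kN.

With equal pressure on both faces, forces on the annular region cancel; the net push is pressure × rod cross-section.
Rod cross-section A_rod = π/4 × (139 mm)² = 15170 mm^2
F = P × A_rod

F ≈ 310 kN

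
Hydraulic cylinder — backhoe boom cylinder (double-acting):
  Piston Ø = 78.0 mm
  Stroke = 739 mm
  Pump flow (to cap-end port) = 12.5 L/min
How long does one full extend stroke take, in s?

t ≈ 16.9 s

Cap-side area A_cap = π/4 × (78.0 mm)² = 4778 mm^2
Swept volume V = A × L; t = V / Q = A·L / Q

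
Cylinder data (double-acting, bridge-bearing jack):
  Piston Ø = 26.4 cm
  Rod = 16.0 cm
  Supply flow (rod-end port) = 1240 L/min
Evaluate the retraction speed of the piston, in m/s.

Rod-side annular area A_ann = π/4 × (26.4² − 16.0²) = 346.3 cm^2
Flow into the rod-end port fills the annular volume.
v = Q / A

v ≈ 0.597 m/s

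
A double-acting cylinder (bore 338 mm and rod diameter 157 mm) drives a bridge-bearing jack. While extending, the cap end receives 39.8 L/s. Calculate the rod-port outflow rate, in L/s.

Q_out ≈ 31.2 L/s

Cap-side area A_cap = π/4 × (338 mm)² = 89730 mm^2
Rod-side annular area A_ann = π/4 × (338² − 157²) = 70370 mm^2
Piston speed v = Q_in/A_cap; rod-end outflow Q_out = v × A_ann = Q_in × A_ann/A_cap.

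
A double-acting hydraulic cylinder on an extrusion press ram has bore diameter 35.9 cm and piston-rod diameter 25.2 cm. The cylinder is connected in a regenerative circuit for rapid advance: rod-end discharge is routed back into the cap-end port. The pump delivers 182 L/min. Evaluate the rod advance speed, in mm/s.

In regeneration the rod-end outflow joins the pump flow into the cap end, so the net volume the pump must supply per unit advance equals the rod cross-section area.
Rod cross-section A_rod = π/4 × (25.2 cm)² = 498.8 cm^2
v = Q_pump / A_rod

v ≈ 60.8 mm/s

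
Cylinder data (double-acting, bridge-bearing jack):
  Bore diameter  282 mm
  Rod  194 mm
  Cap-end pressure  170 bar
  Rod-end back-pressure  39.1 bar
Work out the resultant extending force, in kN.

Cap-side area A_cap = π/4 × (282 mm)² = 62460 mm^2
Rod-side annular area A_ann = π/4 × (282² − 194²) = 32900 mm^2
Net thrust = P_cap·A_cap − P_rod·A_ann = 1062 kN − 128.6 kN

F ≈ 933 kN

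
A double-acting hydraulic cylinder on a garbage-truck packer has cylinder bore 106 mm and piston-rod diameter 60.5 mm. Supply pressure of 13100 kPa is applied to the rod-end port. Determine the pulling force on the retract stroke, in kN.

Rod-side annular area A_ann = π/4 × (106² − 60.5²) = 5950 mm^2
On retraction the pressure acts on the annular area (bore minus rod).
F = P × A_ann

F ≈ 77.9 kN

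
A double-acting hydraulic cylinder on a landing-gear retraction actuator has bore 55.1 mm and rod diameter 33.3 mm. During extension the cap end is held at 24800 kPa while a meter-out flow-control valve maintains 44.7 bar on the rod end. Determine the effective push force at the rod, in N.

Cap-side area A_cap = π/4 × (55.1 mm)² = 2384 mm^2
Rod-side annular area A_ann = π/4 × (55.1² − 33.3²) = 1514 mm^2
Net thrust = P_cap·A_cap − P_rod·A_ann = 59140 N − 6766 N

F ≈ 52400 N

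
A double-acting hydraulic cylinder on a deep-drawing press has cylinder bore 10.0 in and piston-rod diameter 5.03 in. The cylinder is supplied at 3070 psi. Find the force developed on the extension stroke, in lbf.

Cap-side area A_cap = π/4 × (10.0 in)² = 78.54 in^2
F = P × A_cap = 3070 psi × A_cap

F ≈ 2.41e5 lbf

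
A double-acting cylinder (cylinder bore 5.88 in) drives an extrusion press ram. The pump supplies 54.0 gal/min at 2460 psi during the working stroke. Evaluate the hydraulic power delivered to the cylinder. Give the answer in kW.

W ≈ 57.8 kW

Hydraulic power = P × Q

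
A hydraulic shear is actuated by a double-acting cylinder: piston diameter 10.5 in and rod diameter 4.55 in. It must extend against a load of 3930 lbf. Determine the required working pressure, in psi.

Cap-side area A_cap = π/4 × (10.5 in)² = 86.59 in^2
P = F / A = 3930 lbf / A

P ≈ 45.4 psi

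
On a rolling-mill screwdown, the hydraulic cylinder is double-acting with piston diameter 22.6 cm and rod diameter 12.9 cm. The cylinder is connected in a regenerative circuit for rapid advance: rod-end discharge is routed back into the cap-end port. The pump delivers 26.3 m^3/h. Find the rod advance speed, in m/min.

v ≈ 33.5 m/min

In regeneration the rod-end outflow joins the pump flow into the cap end, so the net volume the pump must supply per unit advance equals the rod cross-section area.
Rod cross-section A_rod = π/4 × (12.9 cm)² = 130.7 cm^2
v = Q_pump / A_rod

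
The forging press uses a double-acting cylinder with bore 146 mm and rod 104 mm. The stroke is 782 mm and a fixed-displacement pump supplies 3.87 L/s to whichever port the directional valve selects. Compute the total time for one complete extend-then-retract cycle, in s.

t ≈ 5.05 s

Cap-side area A_cap = π/4 × (146 mm)² = 16740 mm^2
Rod-side annular area A_ann = π/4 × (146² − 104²) = 8247 mm^2
t_ext = A_cap·L/Q = 3.383 s
t_ret = A_ann·L/Q = 1.666 s
t_cycle = t_ext + t_ret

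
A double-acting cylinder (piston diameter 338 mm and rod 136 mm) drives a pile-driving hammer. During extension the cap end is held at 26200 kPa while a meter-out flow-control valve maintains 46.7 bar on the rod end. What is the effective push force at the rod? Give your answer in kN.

Cap-side area A_cap = π/4 × (338 mm)² = 89730 mm^2
Rod-side annular area A_ann = π/4 × (338² − 136²) = 75200 mm^2
Net thrust = P_cap·A_cap − P_rod·A_ann = 2351 kN − 351.2 kN

F ≈ 2000 kN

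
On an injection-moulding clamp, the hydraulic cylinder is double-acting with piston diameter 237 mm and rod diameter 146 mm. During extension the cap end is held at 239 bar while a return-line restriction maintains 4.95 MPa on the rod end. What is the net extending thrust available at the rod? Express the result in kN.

Cap-side area A_cap = π/4 × (237 mm)² = 44120 mm^2
Rod-side annular area A_ann = π/4 × (237² − 146²) = 27370 mm^2
Net thrust = P_cap·A_cap − P_rod·A_ann = 1054 kN − 135.5 kN

F ≈ 919 kN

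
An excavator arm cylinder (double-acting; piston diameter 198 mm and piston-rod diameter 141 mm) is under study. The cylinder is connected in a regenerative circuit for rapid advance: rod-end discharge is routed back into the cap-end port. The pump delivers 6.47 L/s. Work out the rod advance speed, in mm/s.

In regeneration the rod-end outflow joins the pump flow into the cap end, so the net volume the pump must supply per unit advance equals the rod cross-section area.
Rod cross-section A_rod = π/4 × (141 mm)² = 15610 mm^2
v = Q_pump / A_rod

v ≈ 414 mm/s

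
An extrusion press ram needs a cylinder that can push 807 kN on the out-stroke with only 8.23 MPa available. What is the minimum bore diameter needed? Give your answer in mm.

Extension force acts on the full piston face: F = P × (π/4)D².
D = √(4F / (πP)) = √(4 × 807 kN / (π × 8.23 MPa))

D ≈ 353 mm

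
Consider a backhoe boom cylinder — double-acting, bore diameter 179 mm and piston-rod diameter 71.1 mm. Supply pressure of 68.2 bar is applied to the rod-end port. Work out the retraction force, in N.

F ≈ 1.45e5 N

Rod-side annular area A_ann = π/4 × (179² − 71.1²) = 21190 mm^2
On retraction the pressure acts on the annular area (bore minus rod).
F = P × A_ann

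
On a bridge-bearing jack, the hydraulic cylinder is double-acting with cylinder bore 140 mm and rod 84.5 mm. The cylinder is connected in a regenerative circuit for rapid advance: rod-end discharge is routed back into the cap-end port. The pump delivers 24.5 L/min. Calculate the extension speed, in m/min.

In regeneration the rod-end outflow joins the pump flow into the cap end, so the net volume the pump must supply per unit advance equals the rod cross-section area.
Rod cross-section A_rod = π/4 × (84.5 mm)² = 5608 mm^2
v = Q_pump / A_rod

v ≈ 4.37 m/min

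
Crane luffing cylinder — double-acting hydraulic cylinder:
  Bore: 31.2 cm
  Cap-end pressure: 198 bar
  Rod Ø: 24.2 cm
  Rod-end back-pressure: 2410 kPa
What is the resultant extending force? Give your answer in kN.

F ≈ 1440 kN

Cap-side area A_cap = π/4 × (31.2 cm)² = 764.5 cm^2
Rod-side annular area A_ann = π/4 × (31.2² − 24.2²) = 304.6 cm^2
Net thrust = P_cap·A_cap − P_rod·A_ann = 1514 kN − 73.40 kN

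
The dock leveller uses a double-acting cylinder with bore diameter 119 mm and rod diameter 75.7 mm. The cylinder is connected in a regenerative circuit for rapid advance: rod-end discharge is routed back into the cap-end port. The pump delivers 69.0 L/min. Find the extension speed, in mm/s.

v ≈ 256 mm/s

In regeneration the rod-end outflow joins the pump flow into the cap end, so the net volume the pump must supply per unit advance equals the rod cross-section area.
Rod cross-section A_rod = π/4 × (75.7 mm)² = 4501 mm^2
v = Q_pump / A_rod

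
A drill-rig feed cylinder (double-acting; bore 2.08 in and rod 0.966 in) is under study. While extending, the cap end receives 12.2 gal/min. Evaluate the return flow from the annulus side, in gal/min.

Cap-side area A_cap = π/4 × (2.08 in)² = 3.398 in^2
Rod-side annular area A_ann = π/4 × (2.08² − 0.966²) = 2.665 in^2
Piston speed v = Q_in/A_cap; rod-end outflow Q_out = v × A_ann = Q_in × A_ann/A_cap.

Q_out ≈ 9.57 gal/min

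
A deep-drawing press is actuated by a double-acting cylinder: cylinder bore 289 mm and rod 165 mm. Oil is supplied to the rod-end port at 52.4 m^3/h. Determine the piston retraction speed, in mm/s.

Rod-side annular area A_ann = π/4 × (289² − 165²) = 44210 mm^2
Flow into the rod-end port fills the annular volume.
v = Q / A

v ≈ 329 mm/s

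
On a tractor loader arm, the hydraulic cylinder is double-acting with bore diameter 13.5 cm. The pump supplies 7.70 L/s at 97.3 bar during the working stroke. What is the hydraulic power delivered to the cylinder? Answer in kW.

W ≈ 74.9 kW

Hydraulic power = P × Q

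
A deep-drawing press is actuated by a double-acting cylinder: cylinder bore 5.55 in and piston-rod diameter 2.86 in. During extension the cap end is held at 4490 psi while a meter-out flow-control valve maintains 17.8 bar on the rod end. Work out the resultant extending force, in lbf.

F ≈ 1.04e5 lbf

Cap-side area A_cap = π/4 × (5.55 in)² = 24.19 in^2
Rod-side annular area A_ann = π/4 × (5.55² − 2.86²) = 17.77 in^2
Net thrust = P_cap·A_cap − P_rod·A_ann = 1.086e5 lbf − 4587 lbf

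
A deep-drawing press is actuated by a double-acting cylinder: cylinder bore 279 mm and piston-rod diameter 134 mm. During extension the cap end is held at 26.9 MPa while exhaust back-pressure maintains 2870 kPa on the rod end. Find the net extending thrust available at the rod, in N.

Cap-side area A_cap = π/4 × (279 mm)² = 61140 mm^2
Rod-side annular area A_ann = π/4 × (279² − 134²) = 47030 mm^2
Net thrust = P_cap·A_cap − P_rod·A_ann = 1.645e6 N − 1.350e5 N

F ≈ 1.51e6 N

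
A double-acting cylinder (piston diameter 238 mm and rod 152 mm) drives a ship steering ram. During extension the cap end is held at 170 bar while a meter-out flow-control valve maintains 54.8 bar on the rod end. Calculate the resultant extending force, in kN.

F ≈ 612 kN

Cap-side area A_cap = π/4 × (238 mm)² = 44490 mm^2
Rod-side annular area A_ann = π/4 × (238² − 152²) = 26340 mm^2
Net thrust = P_cap·A_cap − P_rod·A_ann = 756.3 kN − 144.4 kN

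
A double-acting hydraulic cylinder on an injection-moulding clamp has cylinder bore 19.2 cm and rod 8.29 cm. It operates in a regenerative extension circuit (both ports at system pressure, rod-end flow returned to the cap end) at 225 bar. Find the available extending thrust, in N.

With equal pressure on both faces, forces on the annular region cancel; the net push is pressure × rod cross-section.
Rod cross-section A_rod = π/4 × (8.29 cm)² = 53.98 cm^2
F = P × A_rod

F ≈ 1.21e5 N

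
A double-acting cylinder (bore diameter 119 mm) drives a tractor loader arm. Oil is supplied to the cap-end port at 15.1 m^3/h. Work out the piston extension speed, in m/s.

Cap-side area A_cap = π/4 × (119 mm)² = 11120 mm^2
v = Q / A

v ≈ 0.377 m/s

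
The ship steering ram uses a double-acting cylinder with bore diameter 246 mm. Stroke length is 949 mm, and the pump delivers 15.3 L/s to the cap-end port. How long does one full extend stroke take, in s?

Cap-side area A_cap = π/4 × (246 mm)² = 47530 mm^2
Swept volume V = A × L; t = V / Q = A·L / Q

t ≈ 2.95 s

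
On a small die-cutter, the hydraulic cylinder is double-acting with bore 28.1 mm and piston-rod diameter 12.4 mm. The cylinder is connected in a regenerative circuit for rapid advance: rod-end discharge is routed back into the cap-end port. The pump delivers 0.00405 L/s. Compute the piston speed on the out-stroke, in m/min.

v ≈ 2.01 m/min

In regeneration the rod-end outflow joins the pump flow into the cap end, so the net volume the pump must supply per unit advance equals the rod cross-section area.
Rod cross-section A_rod = π/4 × (12.4 mm)² = 120.8 mm^2
v = Q_pump / A_rod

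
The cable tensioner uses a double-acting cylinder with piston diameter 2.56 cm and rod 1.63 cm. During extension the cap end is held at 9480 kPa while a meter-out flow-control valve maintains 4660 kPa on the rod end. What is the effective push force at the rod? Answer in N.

F ≈ 3450 N

Cap-side area A_cap = π/4 × (2.56 cm)² = 5.147 cm^2
Rod-side annular area A_ann = π/4 × (2.56² − 1.63²) = 3.060 cm^2
Net thrust = P_cap·A_cap − P_rod·A_ann = 4880 N − 1426 N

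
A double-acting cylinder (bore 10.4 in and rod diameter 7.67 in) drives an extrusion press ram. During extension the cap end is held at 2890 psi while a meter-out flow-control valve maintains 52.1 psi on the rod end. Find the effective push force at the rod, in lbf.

F ≈ 2.43e5 lbf

Cap-side area A_cap = π/4 × (10.4 in)² = 84.95 in^2
Rod-side annular area A_ann = π/4 × (10.4² − 7.67²) = 38.74 in^2
Net thrust = P_cap·A_cap − P_rod·A_ann = 2.455e5 lbf − 2019 lbf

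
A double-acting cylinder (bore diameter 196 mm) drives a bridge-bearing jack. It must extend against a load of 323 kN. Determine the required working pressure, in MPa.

Cap-side area A_cap = π/4 × (196 mm)² = 30170 mm^2
P = F / A = 323 kN / A

P ≈ 10.7 MPa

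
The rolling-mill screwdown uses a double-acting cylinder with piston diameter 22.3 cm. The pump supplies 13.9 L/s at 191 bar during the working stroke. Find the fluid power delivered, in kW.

Hydraulic power = P × Q

W ≈ 265 kW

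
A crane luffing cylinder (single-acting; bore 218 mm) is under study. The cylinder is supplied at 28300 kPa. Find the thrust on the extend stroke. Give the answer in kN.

Cap-side area A_cap = π/4 × (218 mm)² = 37330 mm^2
F = P × A_cap = 28300 kPa × A_cap

F ≈ 1060 kN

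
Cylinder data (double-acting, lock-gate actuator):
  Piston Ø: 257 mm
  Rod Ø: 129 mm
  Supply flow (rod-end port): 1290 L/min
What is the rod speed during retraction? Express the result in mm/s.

Rod-side annular area A_ann = π/4 × (257² − 129²) = 38800 mm^2
Flow into the rod-end port fills the annular volume.
v = Q / A

v ≈ 554 mm/s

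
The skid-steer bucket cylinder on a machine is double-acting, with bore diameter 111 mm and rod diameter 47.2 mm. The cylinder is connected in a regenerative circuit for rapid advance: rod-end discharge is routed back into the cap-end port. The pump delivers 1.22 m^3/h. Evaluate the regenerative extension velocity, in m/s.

In regeneration the rod-end outflow joins the pump flow into the cap end, so the net volume the pump must supply per unit advance equals the rod cross-section area.
Rod cross-section A_rod = π/4 × (47.2 mm)² = 1750 mm^2
v = Q_pump / A_rod

v ≈ 0.194 m/s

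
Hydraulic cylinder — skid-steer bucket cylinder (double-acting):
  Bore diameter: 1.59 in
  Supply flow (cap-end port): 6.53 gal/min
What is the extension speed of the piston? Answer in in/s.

v ≈ 12.7 in/s

Cap-side area A_cap = π/4 × (1.59 in)² = 1.986 in^2
v = Q / A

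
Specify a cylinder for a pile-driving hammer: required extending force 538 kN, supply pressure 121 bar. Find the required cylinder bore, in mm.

D ≈ 238 mm

Extension force acts on the full piston face: F = P × (π/4)D².
D = √(4F / (πP)) = √(4 × 538 kN / (π × 121 bar))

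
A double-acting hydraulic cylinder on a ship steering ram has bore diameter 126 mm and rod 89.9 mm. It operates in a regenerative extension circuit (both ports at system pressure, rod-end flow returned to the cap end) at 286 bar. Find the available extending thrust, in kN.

With equal pressure on both faces, forces on the annular region cancel; the net push is pressure × rod cross-section.
Rod cross-section A_rod = π/4 × (89.9 mm)² = 6348 mm^2
F = P × A_rod

F ≈ 182 kN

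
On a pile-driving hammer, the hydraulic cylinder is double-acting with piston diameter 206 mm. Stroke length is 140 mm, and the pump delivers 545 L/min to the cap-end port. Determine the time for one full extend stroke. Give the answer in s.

t ≈ 0.514 s

Cap-side area A_cap = π/4 × (206 mm)² = 33330 mm^2
Swept volume V = A × L; t = V / Q = A·L / Q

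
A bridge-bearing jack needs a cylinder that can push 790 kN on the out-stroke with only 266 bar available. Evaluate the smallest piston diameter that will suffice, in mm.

Extension force acts on the full piston face: F = P × (π/4)D².
D = √(4F / (πP)) = √(4 × 790 kN / (π × 266 bar))

D ≈ 194 mm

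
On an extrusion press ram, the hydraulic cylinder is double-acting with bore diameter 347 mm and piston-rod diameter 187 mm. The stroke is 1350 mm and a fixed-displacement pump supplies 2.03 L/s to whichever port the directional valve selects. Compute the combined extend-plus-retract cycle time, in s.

t ≈ 108 s

Cap-side area A_cap = π/4 × (347 mm)² = 94570 mm^2
Rod-side annular area A_ann = π/4 × (347² − 187²) = 67100 mm^2
t_ext = A_cap·L/Q = 62.89 s
t_ret = A_ann·L/Q = 44.63 s
t_cycle = t_ext + t_ret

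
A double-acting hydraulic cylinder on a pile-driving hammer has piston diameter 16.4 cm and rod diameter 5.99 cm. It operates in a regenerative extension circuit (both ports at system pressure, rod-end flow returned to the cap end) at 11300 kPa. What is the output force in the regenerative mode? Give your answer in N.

With equal pressure on both faces, forces on the annular region cancel; the net push is pressure × rod cross-section.
Rod cross-section A_rod = π/4 × (5.99 cm)² = 28.18 cm^2
F = P × A_rod

F ≈ 31800 N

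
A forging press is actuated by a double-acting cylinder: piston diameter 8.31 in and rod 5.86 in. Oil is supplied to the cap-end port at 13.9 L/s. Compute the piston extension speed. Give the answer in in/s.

Cap-side area A_cap = π/4 × (8.31 in)² = 54.24 in^2
v = Q / A

v ≈ 15.6 in/s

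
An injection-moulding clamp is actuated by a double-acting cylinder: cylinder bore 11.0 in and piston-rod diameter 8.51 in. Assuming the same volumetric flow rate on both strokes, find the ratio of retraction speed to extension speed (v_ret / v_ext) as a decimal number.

Cap-side area A_cap = π/4 × (11.0 in)² = 95.03 in^2
Rod-side annular area A_ann = π/4 × (11.0² − 8.51²) = 38.15 in^2
For equal Q, v ∝ 1/A, so v_ret/v_ext = A_cap/A_ann.

v_ret/v_ext ≈ 2.49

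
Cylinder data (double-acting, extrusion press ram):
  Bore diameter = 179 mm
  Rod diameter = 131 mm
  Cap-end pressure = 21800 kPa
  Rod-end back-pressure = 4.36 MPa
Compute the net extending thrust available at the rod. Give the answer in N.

Cap-side area A_cap = π/4 × (179 mm)² = 25160 mm^2
Rod-side annular area A_ann = π/4 × (179² − 131²) = 11690 mm^2
Net thrust = P_cap·A_cap − P_rod·A_ann = 5.486e5 N − 50950 N

F ≈ 4.98e5 N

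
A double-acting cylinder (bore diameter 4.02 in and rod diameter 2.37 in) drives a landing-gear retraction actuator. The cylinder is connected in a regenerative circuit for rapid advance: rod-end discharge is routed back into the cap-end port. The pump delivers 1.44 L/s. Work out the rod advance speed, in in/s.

v ≈ 19.9 in/s

In regeneration the rod-end outflow joins the pump flow into the cap end, so the net volume the pump must supply per unit advance equals the rod cross-section area.
Rod cross-section A_rod = π/4 × (2.37 in)² = 4.412 in^2
v = Q_pump / A_rod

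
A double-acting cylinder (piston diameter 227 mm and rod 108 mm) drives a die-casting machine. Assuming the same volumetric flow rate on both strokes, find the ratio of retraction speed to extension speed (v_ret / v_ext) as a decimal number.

Cap-side area A_cap = π/4 × (227 mm)² = 40470 mm^2
Rod-side annular area A_ann = π/4 × (227² − 108²) = 31310 mm^2
For equal Q, v ∝ 1/A, so v_ret/v_ext = A_cap/A_ann.

v_ret/v_ext ≈ 1.29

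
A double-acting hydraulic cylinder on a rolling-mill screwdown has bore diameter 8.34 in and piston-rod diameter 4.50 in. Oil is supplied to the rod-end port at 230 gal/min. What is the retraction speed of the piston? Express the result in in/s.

Rod-side annular area A_ann = π/4 × (8.34² − 4.50²) = 38.72 in^2
Flow into the rod-end port fills the annular volume.
v = Q / A

v ≈ 22.9 in/s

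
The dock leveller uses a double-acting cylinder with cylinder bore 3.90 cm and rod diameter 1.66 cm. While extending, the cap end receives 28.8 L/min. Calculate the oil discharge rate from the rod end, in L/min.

Q_out ≈ 23.6 L/min

Cap-side area A_cap = π/4 × (3.90 cm)² = 11.95 cm^2
Rod-side annular area A_ann = π/4 × (3.90² − 1.66²) = 9.782 cm^2
Piston speed v = Q_in/A_cap; rod-end outflow Q_out = v × A_ann = Q_in × A_ann/A_cap.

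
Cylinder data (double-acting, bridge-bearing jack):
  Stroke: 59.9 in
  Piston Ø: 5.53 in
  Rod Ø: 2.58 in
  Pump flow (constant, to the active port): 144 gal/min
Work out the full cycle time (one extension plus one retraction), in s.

Cap-side area A_cap = π/4 × (5.53 in)² = 24.02 in^2
Rod-side annular area A_ann = π/4 × (5.53² − 2.58²) = 18.79 in^2
t_ext = A_cap·L/Q = 2.595 s
t_ret = A_ann·L/Q = 2.030 s
t_cycle = t_ext + t_ret

t ≈ 4.63 s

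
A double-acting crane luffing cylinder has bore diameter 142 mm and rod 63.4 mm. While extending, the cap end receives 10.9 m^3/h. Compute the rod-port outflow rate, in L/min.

Cap-side area A_cap = π/4 × (142 mm)² = 15840 mm^2
Rod-side annular area A_ann = π/4 × (142² − 63.4²) = 12680 mm^2
Piston speed v = Q_in/A_cap; rod-end outflow Q_out = v × A_ann = Q_in × A_ann/A_cap.

Q_out ≈ 145 L/min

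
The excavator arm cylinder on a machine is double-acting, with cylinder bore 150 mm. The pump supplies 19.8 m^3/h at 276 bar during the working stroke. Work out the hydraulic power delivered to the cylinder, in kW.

W ≈ 152 kW

Hydraulic power = P × Q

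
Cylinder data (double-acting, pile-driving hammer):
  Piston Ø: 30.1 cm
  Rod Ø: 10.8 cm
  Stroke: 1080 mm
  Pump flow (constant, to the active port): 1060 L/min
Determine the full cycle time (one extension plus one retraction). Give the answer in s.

t ≈ 8.14 s

Cap-side area A_cap = π/4 × (30.1 cm)² = 711.6 cm^2
Rod-side annular area A_ann = π/4 × (30.1² − 10.8²) = 620.0 cm^2
t_ext = A_cap·L/Q = 4.350 s
t_ret = A_ann·L/Q = 3.790 s
t_cycle = t_ext + t_ret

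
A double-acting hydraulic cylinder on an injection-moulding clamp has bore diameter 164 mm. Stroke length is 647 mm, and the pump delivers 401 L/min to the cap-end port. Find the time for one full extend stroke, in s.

t ≈ 2.04 s

Cap-side area A_cap = π/4 × (164 mm)² = 21120 mm^2
Swept volume V = A × L; t = V / Q = A·L / Q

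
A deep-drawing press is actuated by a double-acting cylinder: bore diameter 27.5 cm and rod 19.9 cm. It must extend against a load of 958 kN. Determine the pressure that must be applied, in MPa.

P ≈ 16.1 MPa

Cap-side area A_cap = π/4 × (27.5 cm)² = 594.0 cm^2
P = F / A = 958 kN / A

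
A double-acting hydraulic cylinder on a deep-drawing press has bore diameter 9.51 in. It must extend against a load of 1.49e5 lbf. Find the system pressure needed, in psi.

Cap-side area A_cap = π/4 × (9.51 in)² = 71.03 in^2
P = F / A = 1.49e5 lbf / A

P ≈ 2100 psi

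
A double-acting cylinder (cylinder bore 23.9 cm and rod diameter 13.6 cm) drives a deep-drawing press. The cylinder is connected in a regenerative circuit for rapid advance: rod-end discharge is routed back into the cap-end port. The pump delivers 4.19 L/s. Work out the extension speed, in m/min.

v ≈ 17.3 m/min

In regeneration the rod-end outflow joins the pump flow into the cap end, so the net volume the pump must supply per unit advance equals the rod cross-section area.
Rod cross-section A_rod = π/4 × (13.6 cm)² = 145.3 cm^2
v = Q_pump / A_rod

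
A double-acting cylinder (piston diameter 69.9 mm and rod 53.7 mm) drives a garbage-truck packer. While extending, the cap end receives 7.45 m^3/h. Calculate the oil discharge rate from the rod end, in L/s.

Cap-side area A_cap = π/4 × (69.9 mm)² = 3837 mm^2
Rod-side annular area A_ann = π/4 × (69.9² − 53.7²) = 1573 mm^2
Piston speed v = Q_in/A_cap; rod-end outflow Q_out = v × A_ann = Q_in × A_ann/A_cap.

Q_out ≈ 0.848 L/s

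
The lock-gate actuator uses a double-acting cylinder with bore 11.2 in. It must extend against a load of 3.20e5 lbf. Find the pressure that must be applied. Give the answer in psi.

Cap-side area A_cap = π/4 × (11.2 in)² = 98.52 in^2
P = F / A = 3.20e5 lbf / A

P ≈ 3250 psi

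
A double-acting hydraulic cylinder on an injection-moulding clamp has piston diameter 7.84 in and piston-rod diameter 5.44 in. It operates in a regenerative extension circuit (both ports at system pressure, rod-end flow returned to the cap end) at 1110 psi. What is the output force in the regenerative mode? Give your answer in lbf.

With equal pressure on both faces, forces on the annular region cancel; the net push is pressure × rod cross-section.
Rod cross-section A_rod = π/4 × (5.44 in)² = 23.24 in^2
F = P × A_rod

F ≈ 25800 lbf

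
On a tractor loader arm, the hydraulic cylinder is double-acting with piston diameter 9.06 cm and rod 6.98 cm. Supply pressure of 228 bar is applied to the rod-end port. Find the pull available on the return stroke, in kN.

F ≈ 59.7 kN

Rod-side annular area A_ann = π/4 × (9.06² − 6.98²) = 26.20 cm^2
On retraction the pressure acts on the annular area (bore minus rod).
F = P × A_ann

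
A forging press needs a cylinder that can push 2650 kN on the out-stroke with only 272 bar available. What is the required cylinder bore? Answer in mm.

Extension force acts on the full piston face: F = P × (π/4)D².
D = √(4F / (πP)) = √(4 × 2650 kN / (π × 272 bar))

D ≈ 352 mm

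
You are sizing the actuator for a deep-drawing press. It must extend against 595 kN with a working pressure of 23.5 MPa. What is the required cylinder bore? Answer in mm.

Extension force acts on the full piston face: F = P × (π/4)D².
D = √(4F / (πP)) = √(4 × 595 kN / (π × 23.5 MPa))

D ≈ 180 mm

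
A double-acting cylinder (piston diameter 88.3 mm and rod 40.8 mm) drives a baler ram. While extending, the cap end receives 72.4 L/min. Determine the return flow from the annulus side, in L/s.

Cap-side area A_cap = π/4 × (88.3 mm)² = 6124 mm^2
Rod-side annular area A_ann = π/4 × (88.3² − 40.8²) = 4816 mm^2
Piston speed v = Q_in/A_cap; rod-end outflow Q_out = v × A_ann = Q_in × A_ann/A_cap.

Q_out ≈ 0.949 L/s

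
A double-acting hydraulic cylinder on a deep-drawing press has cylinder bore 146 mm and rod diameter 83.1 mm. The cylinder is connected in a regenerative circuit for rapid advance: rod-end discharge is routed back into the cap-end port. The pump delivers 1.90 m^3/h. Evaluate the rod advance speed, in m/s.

In regeneration the rod-end outflow joins the pump flow into the cap end, so the net volume the pump must supply per unit advance equals the rod cross-section area.
Rod cross-section A_rod = π/4 × (83.1 mm)² = 5424 mm^2
v = Q_pump / A_rod

v ≈ 0.0973 m/s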